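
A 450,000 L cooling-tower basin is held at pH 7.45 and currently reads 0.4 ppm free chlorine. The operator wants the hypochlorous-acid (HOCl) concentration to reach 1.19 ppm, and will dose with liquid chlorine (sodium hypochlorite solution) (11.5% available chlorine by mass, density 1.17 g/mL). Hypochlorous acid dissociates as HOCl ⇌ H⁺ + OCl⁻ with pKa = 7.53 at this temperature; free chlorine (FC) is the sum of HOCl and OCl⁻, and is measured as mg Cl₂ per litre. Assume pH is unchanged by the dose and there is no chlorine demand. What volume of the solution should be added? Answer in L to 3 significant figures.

5.95 L

[OCl⁻]/[HOCl] = 10^(pH − pKa) = 10^(7.45 − 7.53) = 0.8318; fraction as HOCl = 1/(1 + 0.8318) = 0.5459.
Free chlorine required for 1.19 ppm HOCl: 1.19 / 0.5459 = 2.18 ppm.
FC to add: 2.18 − 0.4 = 1.78 mg/L as Cl₂.
Cl₂ equivalent: 1.78 mg/L × 450,000 L = 800.9 g.
Product at 11.5% available Cl: 800.9 / 0.115 = 6964 g.
Volume: 6964 g ÷ 1.17 g/mL = 5953 mL.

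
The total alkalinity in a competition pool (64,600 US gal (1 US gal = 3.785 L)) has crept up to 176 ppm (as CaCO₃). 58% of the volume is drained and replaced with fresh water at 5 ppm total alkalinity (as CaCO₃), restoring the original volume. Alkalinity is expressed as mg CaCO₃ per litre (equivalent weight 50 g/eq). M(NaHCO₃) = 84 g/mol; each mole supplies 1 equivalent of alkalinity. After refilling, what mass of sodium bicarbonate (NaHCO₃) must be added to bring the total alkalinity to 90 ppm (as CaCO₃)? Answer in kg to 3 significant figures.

5.41 kg

Volume: 64,600 US gal × 3.785 L/gal = 244,511 L.
After draining 58% and refilling: 176 × 0.42 + 5 × 0.58 = 76.82 ppm.
Deficit to target: 90 − 76.82 = 13.18 mg/L.
As CaCO₃: 13.18 mg/L × 244,511 L = 3223 g; ÷ 50 g/eq ÷ 1 = 64.45 mol NaHCO₃.
Mass: 64.45 × 84 = 5414 g.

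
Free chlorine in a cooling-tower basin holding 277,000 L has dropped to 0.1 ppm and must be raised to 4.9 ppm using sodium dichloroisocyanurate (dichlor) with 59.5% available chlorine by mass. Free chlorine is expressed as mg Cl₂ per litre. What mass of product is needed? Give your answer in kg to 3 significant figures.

2.23 kg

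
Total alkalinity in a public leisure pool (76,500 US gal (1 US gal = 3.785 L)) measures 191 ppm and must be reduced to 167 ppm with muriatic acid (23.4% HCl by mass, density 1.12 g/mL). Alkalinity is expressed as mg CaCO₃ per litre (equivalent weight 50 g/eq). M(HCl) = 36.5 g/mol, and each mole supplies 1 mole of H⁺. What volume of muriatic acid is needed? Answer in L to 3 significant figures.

Volume: 76,500 US gal × 3.785 L/gal = 289,552 L.
Alkalinity to neutralize: (191 − 167) = 24 mg/L as CaCO₃ × 289,552 L = 6949 g as CaCO₃.
Equivalents of H⁺ required: 6949 ÷ 50 g/eq = 139 eq = 139 mol HCl.
Mass of HCl: 139 × 36.5 = 5073 g.
Mass of 23.4% solution: 5073 / 0.234 = 21,680 g.
Volume: 21,680 g ÷ 1.12 g/mL = 19,360 mL.

19.4 L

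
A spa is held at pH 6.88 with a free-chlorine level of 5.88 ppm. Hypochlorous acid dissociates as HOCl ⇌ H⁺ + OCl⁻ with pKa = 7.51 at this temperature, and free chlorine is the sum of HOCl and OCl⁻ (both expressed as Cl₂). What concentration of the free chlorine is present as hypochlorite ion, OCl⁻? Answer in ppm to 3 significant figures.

[OCl⁻]/[HOCl] = 10^(pH − pKa) = 10^(6.88 − 7.51) = 10^-0.63 = 0.2344.
Fraction as HOCl = 1 / (1 + 0.2344) = 0.8101.
OCl⁻ = (1 − 0.8101) × 5.88 ppm = 1.117 ppm.

1.12 ppm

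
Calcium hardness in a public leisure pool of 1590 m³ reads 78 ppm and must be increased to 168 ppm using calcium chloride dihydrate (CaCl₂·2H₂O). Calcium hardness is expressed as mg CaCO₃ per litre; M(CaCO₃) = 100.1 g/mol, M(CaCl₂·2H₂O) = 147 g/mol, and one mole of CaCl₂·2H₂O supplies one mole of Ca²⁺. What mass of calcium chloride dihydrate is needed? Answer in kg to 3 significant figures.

Volume: 1590 m³ = 1,590,000 L.
Hardness to add: (168 − 78) = 90 mg/L as CaCO₃ × 1,590,000 L = 143,100 g as CaCO₃.
Moles of Ca²⁺ (1 mol Ca²⁺ ≡ 1 mol CaCO₃): 143,100 / 100.1 g/mol = 1430 mol.
Mass of CaCl₂·2H₂O: 1430 × 147 = 210,100 g.

210 kg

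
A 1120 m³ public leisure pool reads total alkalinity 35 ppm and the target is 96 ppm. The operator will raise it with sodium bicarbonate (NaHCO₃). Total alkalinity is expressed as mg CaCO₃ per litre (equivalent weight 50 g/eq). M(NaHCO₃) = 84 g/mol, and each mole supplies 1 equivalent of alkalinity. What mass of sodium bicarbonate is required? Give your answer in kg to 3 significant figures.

115 kg

Volume: 1120 m³ = 1,120,000 L.
Alkalinity to add: (96 − 35) = 61 mg/L as CaCO₃ × 1,120,000 L = 68,320 g as CaCO₃.
Equivalents: 68,320 g ÷ 50 g/eq = 1366 eq.
NaHCO₃ supplies 1 eq per mole → 1366 mol.
Mass: 1366 mol × 84 g/mol = 114,800 g.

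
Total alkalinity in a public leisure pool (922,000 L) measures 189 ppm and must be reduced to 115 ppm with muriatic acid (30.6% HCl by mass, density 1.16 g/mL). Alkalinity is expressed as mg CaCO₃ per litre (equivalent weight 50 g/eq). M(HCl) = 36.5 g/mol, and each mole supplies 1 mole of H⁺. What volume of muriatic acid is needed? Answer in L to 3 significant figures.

140 L

Alkalinity to neutralize: (189 − 115) = 74 mg/L as CaCO₃ × 922,000 L = 68,230 g as CaCO₃.
Equivalents of H⁺ required: 68,230 ÷ 50 g/eq = 1365 eq = 1365 mol HCl.
Mass of HCl: 1365 × 36.5 = 49,810 g.
Mass of 30.6% solution: 49,810 / 0.306 = 162,800 g.
Volume: 162,800 g ÷ 1.16 g/mL = 140,300 mL.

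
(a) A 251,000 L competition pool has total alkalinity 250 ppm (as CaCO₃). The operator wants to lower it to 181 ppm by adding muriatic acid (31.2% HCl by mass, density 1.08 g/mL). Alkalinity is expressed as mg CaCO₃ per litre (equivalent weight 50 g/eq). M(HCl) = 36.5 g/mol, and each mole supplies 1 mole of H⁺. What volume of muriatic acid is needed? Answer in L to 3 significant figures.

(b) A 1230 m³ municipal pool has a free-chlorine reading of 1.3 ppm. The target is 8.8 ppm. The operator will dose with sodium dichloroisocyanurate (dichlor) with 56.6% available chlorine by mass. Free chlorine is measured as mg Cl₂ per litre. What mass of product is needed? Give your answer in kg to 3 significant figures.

(a) Alkalinity to neutralize: (250 − 181) = 69 mg/L as CaCO₃ × 251,000 L = 17,320 g as CaCO₃.
(a) Equivalents of H⁺ required: 17,320 ÷ 50 g/eq = 346.4 eq = 346.4 mol HCl.
(a) Mass of HCl: 346.4 × 36.5 = 12,640 g.
(a) Mass of 31.2% solution: 12,640 / 0.312 = 40,520 g.
(a) Volume: 40,520 g ÷ 1.08 g/mL = 37,520 mL.

(b) Volume: 1230 m³ = 1,230,000 L.
(b) Chlorine deficit: 8.8 − 1.3 = 7.5 ppm = 7.5 mg/L as Cl₂.
(b) Cl₂ equivalent needed: 7.5 mg/L × 1,230,000 L = 9,225,000 mg = 9225 g.
(b) Product at 56.6% available chlorine: 9225 / 0.566 = 16,300 g.

(a) 37.5 L; (b) 16.3 kg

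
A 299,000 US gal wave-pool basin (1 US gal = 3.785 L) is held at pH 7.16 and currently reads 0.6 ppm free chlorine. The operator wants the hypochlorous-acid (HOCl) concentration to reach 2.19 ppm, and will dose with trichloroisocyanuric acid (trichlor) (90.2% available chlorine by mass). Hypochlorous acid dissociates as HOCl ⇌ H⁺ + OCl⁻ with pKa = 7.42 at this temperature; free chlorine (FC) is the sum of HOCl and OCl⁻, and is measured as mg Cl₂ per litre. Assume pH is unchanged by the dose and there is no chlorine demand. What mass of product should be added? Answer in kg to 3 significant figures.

3.50 kg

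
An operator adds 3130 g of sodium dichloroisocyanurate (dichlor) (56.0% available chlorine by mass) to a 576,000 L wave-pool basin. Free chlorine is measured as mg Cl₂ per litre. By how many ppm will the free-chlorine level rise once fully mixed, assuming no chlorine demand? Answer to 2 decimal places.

3.04 ppm

Available chlorine delivered: 3130 g × 0.56 = 1753 g as Cl₂.
Concentration rise: 1753 g / 576,000 L = 3.043 mg/L = 3.04 ppm.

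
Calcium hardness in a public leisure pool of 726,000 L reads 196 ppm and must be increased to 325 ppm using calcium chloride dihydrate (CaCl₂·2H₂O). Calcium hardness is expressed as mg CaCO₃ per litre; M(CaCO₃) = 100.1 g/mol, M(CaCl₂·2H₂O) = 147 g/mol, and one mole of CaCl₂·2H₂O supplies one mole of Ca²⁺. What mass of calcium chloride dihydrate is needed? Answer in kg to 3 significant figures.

138 kg

Hardness to add: (325 − 196) = 129 mg/L as CaCO₃ × 726,000 L = 93,650 g as CaCO₃.
Moles of Ca²⁺ (1 mol Ca²⁺ ≡ 1 mol CaCO₃): 93,650 / 100.1 g/mol = 935.6 mol.
Mass of CaCl₂·2H₂O: 935.6 × 147 = 137,500 g.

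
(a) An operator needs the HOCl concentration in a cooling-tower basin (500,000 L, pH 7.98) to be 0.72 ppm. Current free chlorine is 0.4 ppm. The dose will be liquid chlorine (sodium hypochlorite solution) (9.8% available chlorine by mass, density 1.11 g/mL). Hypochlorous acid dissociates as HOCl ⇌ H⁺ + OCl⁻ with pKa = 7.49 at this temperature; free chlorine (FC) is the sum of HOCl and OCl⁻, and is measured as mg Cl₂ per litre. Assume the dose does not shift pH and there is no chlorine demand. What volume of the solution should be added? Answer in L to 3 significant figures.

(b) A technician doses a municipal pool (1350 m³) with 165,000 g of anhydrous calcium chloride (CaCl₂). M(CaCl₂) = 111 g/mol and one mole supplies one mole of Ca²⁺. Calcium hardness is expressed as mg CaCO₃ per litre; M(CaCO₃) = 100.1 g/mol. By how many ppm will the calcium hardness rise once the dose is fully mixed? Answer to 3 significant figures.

(a) [OCl⁻]/[HOCl] = 10^(pH − pKa) = 10^(7.98 − 7.49) = 3.09; fraction as HOCl = 1/(1 + 3.09) = 0.2445.
(a) Free chlorine required for 0.72 ppm HOCl: 0.72 / 0.2445 = 2.945 ppm.
(a) FC to add: 2.945 − 0.4 = 2.545 mg/L as Cl₂.
(a) Cl₂ equivalent: 2.545 mg/L × 500,000 L = 1273 g.
(a) Product at 9.8% available Cl: 1273 / 0.098 = 12,980 g.
(a) Volume: 12,980 g ÷ 1.11 g/mL = 11,700 mL.

(b) Volume: 1350 m³ = 1,350,000 L.
(b) Moles of Ca²⁺: 165,000 g ÷ 111 g/mol = 1486 mol.
(b) As CaCO₃: 1486 mol × 100.1 g/mol = 148,800 g.
(b) Rise: 148,800 g / 1,350,000 L × 1000 = 110.2 mg/L.

(a) 11.7 L; (b) 110 ppm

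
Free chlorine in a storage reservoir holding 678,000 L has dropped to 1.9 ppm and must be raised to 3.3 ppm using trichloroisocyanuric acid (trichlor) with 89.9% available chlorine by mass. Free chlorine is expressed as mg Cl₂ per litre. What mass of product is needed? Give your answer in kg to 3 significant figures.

1.06 kg

Chlorine deficit: 3.3 − 1.9 = 1.4 ppm = 1.4 mg/L as Cl₂.
Cl₂ equivalent needed: 1.4 mg/L × 678,000 L = 949,200 mg = 949.2 g.
Product at 89.9% available chlorine: 949.2 / 0.899 = 1056 g.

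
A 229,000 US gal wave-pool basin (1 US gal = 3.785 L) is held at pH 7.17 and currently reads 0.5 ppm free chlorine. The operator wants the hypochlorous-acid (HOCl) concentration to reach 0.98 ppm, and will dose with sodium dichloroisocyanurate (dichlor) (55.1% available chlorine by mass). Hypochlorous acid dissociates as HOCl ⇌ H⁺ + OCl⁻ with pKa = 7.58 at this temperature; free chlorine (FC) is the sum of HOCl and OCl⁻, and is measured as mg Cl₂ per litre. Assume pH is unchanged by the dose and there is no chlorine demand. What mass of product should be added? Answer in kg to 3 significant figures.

Volume: 229,000 US gal × 3.785 L/gal = 866,765 L.
[OCl⁻]/[HOCl] = 10^(pH − pKa) = 10^(7.17 − 7.58) = 0.389; fraction as HOCl = 1/(1 + 0.389) = 0.7199.
Free chlorine required for 0.98 ppm HOCl: 0.98 / 0.7199 = 1.361 ppm.
FC to add: 1.361 − 0.5 = 0.8613 mg/L as Cl₂.
Cl₂ equivalent: 0.8613 mg/L × 866,765 L = 746.5 g.
Product at 55.1% available Cl: 746.5 / 0.551 = 1355 g.

1.35 kg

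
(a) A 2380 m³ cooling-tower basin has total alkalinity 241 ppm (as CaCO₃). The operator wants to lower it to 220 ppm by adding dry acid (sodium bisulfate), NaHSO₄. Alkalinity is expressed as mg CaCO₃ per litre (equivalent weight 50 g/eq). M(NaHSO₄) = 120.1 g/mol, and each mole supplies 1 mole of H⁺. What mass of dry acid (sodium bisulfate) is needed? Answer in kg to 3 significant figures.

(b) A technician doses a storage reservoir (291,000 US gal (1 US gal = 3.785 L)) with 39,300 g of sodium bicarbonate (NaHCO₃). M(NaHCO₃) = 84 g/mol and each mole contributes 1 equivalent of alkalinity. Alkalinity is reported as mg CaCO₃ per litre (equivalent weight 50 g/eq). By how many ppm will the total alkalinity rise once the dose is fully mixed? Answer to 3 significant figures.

(a) Volume: 2380 m³ = 2,380,000 L.
(a) Alkalinity to neutralize: (241 − 220) = 21 mg/L as CaCO₃ × 2,380,000 L = 49,980 g as CaCO₃.
(a) Equivalents of H⁺ required: 49,980 ÷ 50 g/eq = 999.6 eq = 999.6 mol NaHSO₄.
(a) Mass of NaHSO₄: 999.6 × 120.1 = 120,100 g.

(b) Volume: 291,000 US gal × 3.785 L/gal = 1,101,435 L.
(b) Moles of NaHCO₃: 39,300 g ÷ 84 g/mol = 467.9 mol → 467.9 eq of alkalinity.
(b) As CaCO₃: 467.9 eq × 50 g/eq = 23,390 g.
(b) Rise: 23,390 g / 1,101,435 L × 1000 = 21.24 mg/L.

(a) 120 kg; (b) 21.2 ppm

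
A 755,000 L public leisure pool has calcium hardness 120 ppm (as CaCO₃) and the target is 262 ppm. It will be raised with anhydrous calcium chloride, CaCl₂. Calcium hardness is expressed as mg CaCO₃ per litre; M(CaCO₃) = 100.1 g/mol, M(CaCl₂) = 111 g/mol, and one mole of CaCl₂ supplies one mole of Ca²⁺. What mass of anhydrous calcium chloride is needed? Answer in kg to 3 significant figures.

Hardness to add: (262 − 120) = 142 mg/L as CaCO₃ × 755,000 L = 107,200 g as CaCO₃.
Moles of Ca²⁺ (1 mol Ca²⁺ ≡ 1 mol CaCO₃): 107,200 / 100.1 g/mol = 1071 mol.
Mass of CaCl₂: 1071 × 111 = 118,900 g.

119 kg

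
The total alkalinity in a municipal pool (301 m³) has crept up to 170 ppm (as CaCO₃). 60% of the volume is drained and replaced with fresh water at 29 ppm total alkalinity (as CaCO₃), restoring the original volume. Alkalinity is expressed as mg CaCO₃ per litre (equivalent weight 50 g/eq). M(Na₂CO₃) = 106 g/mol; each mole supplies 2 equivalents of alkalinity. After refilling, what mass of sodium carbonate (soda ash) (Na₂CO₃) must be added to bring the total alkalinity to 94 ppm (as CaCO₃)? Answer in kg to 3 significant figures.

Volume: 301 m³ = 301,000 L.
After draining 60% and refilling: 170 × 0.40 + 29 × 0.60 = 85.4 ppm.
Deficit to target: 94 − 85.4 = 8.6 mg/L.
As CaCO₃: 8.6 mg/L × 301,000 L = 2589 g; ÷ 50 g/eq ÷ 2 = 25.89 mol Na₂CO₃.
Mass: 25.89 × 106 = 2744 g.

2.74 kg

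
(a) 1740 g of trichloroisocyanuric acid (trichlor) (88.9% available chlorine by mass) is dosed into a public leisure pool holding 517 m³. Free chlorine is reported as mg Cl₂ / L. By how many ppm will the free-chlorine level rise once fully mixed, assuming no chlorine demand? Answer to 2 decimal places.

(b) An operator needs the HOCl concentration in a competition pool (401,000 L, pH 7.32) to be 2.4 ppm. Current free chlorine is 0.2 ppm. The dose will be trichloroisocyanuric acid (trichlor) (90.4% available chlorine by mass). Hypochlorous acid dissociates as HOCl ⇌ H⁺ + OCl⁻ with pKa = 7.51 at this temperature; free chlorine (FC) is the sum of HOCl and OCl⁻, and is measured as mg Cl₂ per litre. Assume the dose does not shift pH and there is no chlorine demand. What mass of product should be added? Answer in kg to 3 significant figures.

(a) 2.99 ppm; (b) 1.66 kg

(a) Volume: 517 m³ = 517,000 L.
(a) Available chlorine delivered: 1740 g × 0.889 = 1547 g as Cl₂.
(a) Concentration rise: 1547 g / 517,000 L = 2.992 mg/L = 2.99 ppm.

(b) [OCl⁻]/[HOCl] = 10^(pH − pKa) = 10^(7.32 − 7.51) = 0.6457; fraction as HOCl = 1/(1 + 0.6457) = 0.6077.
(b) Free chlorine required for 2.4 ppm HOCl: 2.4 / 0.6077 = 3.95 ppm.
(b) FC to add: 3.95 − 0.2 = 3.75 mg/L as Cl₂.
(b) Cl₂ equivalent: 3.75 mg/L × 401,000 L = 1504 g.
(b) Product at 90.4% available Cl: 1504 / 0.904 = 1663 g.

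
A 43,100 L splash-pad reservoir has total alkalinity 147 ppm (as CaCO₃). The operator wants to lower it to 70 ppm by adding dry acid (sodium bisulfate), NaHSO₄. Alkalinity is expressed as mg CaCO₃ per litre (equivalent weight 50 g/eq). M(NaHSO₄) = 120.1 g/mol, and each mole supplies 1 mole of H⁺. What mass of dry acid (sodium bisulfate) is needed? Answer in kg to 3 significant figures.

7.97 kg

Alkalinity to neutralize: (147 − 70) = 77 mg/L as CaCO₃ × 43,100 L = 3319 g as CaCO₃.
Equivalents of H⁺ required: 3319 ÷ 50 g/eq = 66.37 eq = 66.37 mol NaHSO₄.
Mass of NaHSO₄: 66.37 × 120.1 = 7972 g.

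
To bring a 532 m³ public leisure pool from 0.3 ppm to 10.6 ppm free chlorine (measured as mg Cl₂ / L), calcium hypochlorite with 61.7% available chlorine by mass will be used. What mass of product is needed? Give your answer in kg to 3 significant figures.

8.88 kg

Volume: 532 m³ = 532,000 L.
Chlorine deficit: 10.6 − 0.3 = 10.3 ppm = 10.3 mg/L as Cl₂.
Cl₂ equivalent needed: 10.3 mg/L × 532,000 L = 5,480,000 mg = 5480 g.
Product at 61.7% available chlorine: 5480 / 0.617 = 8881 g.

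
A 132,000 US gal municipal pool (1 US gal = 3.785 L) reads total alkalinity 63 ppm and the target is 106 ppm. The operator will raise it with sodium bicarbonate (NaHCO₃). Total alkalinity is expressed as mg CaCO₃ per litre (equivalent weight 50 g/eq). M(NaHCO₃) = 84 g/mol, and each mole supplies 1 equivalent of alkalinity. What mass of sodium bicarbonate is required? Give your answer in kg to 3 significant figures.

36.1 kg

Volume: 132,000 US gal × 3.785 L/gal = 499,620 L.
Alkalinity to add: (106 − 63) = 43 mg/L as CaCO₃ × 499,620 L = 21,480 g as CaCO₃.
Equivalents: 21,480 g ÷ 50 g/eq = 429.7 eq.
NaHCO₃ supplies 1 eq per mole → 429.7 mol.
Mass: 429.7 mol × 84 g/mol = 36,090 g.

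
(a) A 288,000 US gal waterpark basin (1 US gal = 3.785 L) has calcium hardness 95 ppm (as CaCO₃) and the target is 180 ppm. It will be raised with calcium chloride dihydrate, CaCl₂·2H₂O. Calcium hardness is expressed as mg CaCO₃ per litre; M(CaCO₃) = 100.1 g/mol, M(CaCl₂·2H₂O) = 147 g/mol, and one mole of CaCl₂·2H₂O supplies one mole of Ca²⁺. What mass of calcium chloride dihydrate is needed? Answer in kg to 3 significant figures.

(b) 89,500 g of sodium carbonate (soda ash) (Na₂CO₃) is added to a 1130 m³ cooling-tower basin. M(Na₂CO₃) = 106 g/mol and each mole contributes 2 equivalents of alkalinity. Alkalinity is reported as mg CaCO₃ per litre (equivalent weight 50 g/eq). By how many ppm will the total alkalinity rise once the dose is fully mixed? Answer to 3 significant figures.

(a) Volume: 288,000 US gal × 3.785 L/gal = 1,090,080 L.
(a) Hardness to add: (180 − 95) = 85 mg/L as CaCO₃ × 1,090,080 L = 92,660 g as CaCO₃.
(a) Moles of Ca²⁺ (1 mol Ca²⁺ ≡ 1 mol CaCO₃): 92,660 / 100.1 g/mol = 925.6 mol.
(a) Mass of CaCl₂·2H₂O: 925.6 × 147 = 136,100 g.

(b) Volume: 1130 m³ = 1,130,000 L.
(b) Moles of Na₂CO₃: 89,500 g ÷ 106 g/mol = 844.3 mol → 1689 eq of alkalinity.
(b) As CaCO₃: 1689 eq × 50 g/eq = 84,430 g.
(b) Rise: 84,430 g / 1,130,000 L × 1000 = 74.72 mg/L.

(a) 136 kg; (b) 74.7 ppm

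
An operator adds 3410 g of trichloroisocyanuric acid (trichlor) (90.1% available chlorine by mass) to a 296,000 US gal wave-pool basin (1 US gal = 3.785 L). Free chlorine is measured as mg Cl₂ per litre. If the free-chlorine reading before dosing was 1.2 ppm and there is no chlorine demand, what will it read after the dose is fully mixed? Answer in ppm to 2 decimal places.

3.94 ppm

Volume: 296,000 US gal × 3.785 L/gal = 1,120,360 L.
Available chlorine delivered: 3410 g × 0.901 = 3072 g as Cl₂.
Concentration rise: 3072 g / 1,120,360 L = 2.742 mg/L = 2.74 ppm.
Final FC: 1.2 + 2.74 = 3.94 ppm.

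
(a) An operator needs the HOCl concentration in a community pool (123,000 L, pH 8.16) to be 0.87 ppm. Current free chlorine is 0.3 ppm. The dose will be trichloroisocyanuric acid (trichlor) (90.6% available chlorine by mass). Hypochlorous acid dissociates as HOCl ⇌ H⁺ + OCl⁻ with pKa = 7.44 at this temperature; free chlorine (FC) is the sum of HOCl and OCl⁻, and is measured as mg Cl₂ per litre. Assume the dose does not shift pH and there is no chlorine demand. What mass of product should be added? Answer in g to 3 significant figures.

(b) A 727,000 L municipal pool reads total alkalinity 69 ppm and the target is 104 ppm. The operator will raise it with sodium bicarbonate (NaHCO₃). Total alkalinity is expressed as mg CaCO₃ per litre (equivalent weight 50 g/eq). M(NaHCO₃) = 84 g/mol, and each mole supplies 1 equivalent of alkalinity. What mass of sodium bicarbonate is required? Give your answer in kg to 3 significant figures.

(a) 697 g; (b) 42.7 kg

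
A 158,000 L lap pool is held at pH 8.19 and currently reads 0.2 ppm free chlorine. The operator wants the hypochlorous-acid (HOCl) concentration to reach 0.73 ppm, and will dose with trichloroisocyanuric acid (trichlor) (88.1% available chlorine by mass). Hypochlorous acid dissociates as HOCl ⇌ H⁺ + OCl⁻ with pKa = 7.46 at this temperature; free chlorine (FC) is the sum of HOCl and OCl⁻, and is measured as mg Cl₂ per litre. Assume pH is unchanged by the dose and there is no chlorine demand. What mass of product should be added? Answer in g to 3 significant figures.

798 g

[OCl⁻]/[HOCl] = 10^(pH − pKa) = 10^(8.19 − 7.46) = 5.37; fraction as HOCl = 1/(1 + 5.37) = 0.157.
Free chlorine required for 0.73 ppm HOCl: 0.73 / 0.157 = 4.65 ppm.
FC to add: 4.65 − 0.2 = 4.45 mg/L as Cl₂.
Cl₂ equivalent: 4.45 mg/L × 158,000 L = 703.2 g.
Product at 88.1% available Cl: 703.2 / 0.881 = 798.1 g.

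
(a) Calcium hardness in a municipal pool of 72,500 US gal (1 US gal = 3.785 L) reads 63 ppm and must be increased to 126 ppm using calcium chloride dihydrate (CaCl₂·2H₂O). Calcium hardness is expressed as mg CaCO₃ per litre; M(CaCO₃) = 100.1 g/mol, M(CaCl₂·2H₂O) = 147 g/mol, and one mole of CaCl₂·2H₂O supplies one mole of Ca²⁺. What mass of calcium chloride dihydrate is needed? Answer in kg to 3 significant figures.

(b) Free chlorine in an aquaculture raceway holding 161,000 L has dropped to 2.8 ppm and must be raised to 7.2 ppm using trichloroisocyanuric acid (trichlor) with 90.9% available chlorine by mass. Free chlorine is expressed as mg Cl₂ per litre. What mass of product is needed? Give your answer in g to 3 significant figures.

(a) Volume: 72,500 US gal × 3.785 L/gal = 274,412 L.
(a) Hardness to add: (126 − 63) = 63 mg/L as CaCO₃ × 274,412 L = 17,290 g as CaCO₃.
(a) Moles of Ca²⁺ (1 mol Ca²⁺ ≡ 1 mol CaCO₃): 17,290 / 100.1 g/mol = 172.7 mol.
(a) Mass of CaCl₂·2H₂O: 172.7 × 147 = 25,390 g.

(b) Chlorine deficit: 7.2 − 2.8 = 4.4 ppm = 4.4 mg/L as Cl₂.
(b) Cl₂ equivalent needed: 4.4 mg/L × 161,000 L = 708,400 mg = 708.4 g.
(b) Product at 90.9% available chlorine: 708.4 / 0.909 = 779.3 g.

(a) 25.4 kg; (b) 779 g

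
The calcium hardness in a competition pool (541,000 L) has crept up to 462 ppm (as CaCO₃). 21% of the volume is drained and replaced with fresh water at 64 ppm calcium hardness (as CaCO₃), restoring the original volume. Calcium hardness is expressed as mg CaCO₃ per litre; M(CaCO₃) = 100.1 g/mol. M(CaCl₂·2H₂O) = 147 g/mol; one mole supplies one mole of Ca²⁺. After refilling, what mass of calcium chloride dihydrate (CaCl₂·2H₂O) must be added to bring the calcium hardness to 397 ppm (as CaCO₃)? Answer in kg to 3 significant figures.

After draining 21% and refilling: 462 × 0.79 + 64 × 0.21 = 378.42 ppm.
Deficit to target: 397 − 378.42 = 18.58 mg/L.
As CaCO₃: 18.58 mg/L × 541,000 L = 10,050 g; ÷ 100.1 = 100.4 mol Ca²⁺.
Mass: 100.4 × 147 = 14,760 g.

14.8 kg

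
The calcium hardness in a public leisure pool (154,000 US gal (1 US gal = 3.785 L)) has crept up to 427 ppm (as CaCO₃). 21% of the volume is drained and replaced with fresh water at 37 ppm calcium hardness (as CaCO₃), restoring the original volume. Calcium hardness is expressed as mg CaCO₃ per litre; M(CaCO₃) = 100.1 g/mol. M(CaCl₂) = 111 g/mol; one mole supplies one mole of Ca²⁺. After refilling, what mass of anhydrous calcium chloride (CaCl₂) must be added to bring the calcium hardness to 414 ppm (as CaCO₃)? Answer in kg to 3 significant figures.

Volume: 154,000 US gal × 3.785 L/gal = 582,890 L.
After draining 21% and refilling: 427 × 0.79 + 37 × 0.21 = 345.1 ppm.
Deficit to target: 414 − 345.1 = 68.9 mg/L.
As CaCO₃: 68.9 mg/L × 582,890 L = 40,160 g; ÷ 100.1 = 401.2 mol Ca²⁺.
Mass: 401.2 × 111 = 44,530 g.

44.5 kg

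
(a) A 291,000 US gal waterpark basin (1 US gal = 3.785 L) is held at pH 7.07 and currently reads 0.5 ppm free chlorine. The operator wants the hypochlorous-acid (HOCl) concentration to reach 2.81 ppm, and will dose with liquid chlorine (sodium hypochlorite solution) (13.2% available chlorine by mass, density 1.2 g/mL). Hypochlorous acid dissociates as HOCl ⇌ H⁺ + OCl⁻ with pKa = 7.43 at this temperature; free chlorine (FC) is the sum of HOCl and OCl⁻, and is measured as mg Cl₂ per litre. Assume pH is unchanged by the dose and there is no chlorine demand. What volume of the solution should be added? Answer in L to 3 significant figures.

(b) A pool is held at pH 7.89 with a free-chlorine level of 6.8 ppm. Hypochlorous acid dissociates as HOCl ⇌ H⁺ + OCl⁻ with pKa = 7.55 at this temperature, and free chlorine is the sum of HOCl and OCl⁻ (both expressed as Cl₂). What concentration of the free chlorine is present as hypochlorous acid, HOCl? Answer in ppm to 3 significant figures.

(a) Volume: 291,000 US gal × 3.785 L/gal = 1,101,435 L.
(a) [OCl⁻]/[HOCl] = 10^(pH − pKa) = 10^(7.07 − 7.43) = 0.4365; fraction as HOCl = 1/(1 + 0.4365) = 0.6961.
(a) Free chlorine required for 2.81 ppm HOCl: 2.81 / 0.6961 = 4.037 ppm.
(a) FC to add: 4.037 − 0.5 = 3.537 mg/L as Cl₂.
(a) Cl₂ equivalent: 3.537 mg/L × 1,101,435 L = 3895 g.
(a) Product at 13.2% available Cl: 3895 / 0.132 = 29,510 g.
(a) Volume: 29,510 g ÷ 1.2 g/mL = 24,590 mL.

(b) [OCl⁻]/[HOCl] = 10^(pH − pKa) = 10^(7.89 − 7.55) = 10^0.34 = 2.188.
(b) Fraction as HOCl = 1 / (1 + 2.188) = 0.3137.
(b) HOCl = 0.3137 × 6.8 ppm = 2.133 ppm.

(a) 24.6 L; (b) 2.13 ppm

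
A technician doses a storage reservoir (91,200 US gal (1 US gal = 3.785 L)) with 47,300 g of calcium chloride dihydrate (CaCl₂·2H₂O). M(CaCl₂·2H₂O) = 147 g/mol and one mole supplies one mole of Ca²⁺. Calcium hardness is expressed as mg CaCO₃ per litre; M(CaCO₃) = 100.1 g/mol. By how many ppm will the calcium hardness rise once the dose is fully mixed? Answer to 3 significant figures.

93.3 ppm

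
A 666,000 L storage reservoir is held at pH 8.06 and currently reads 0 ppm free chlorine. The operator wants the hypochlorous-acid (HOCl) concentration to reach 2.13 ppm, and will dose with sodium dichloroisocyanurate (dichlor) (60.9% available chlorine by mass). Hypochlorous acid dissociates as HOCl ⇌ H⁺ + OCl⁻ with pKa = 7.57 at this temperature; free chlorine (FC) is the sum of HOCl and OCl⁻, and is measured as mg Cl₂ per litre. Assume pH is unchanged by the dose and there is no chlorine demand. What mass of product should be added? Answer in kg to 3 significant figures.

[OCl⁻]/[HOCl] = 10^(pH − pKa) = 10^(8.06 − 7.57) = 3.09; fraction as HOCl = 1/(1 + 3.09) = 0.2445.
Free chlorine required for 2.13 ppm HOCl: 2.13 / 0.2445 = 8.712 ppm.
FC to add: 8.712 − 0 = 8.712 mg/L as Cl₂.
Cl₂ equivalent: 8.712 mg/L × 666,000 L = 5802 g.
Product at 60.9% available Cl: 5802 / 0.609 = 9528 g.

9.53 kg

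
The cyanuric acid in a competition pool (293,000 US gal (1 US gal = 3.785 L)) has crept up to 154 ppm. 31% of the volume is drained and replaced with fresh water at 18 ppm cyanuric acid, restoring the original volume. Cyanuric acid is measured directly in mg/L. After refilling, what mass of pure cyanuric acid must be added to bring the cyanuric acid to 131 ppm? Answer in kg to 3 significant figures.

21.2 kg

Volume: 293,000 US gal × 3.785 L/gal = 1,109,005 L.
After draining 31% and refilling: 154 × 0.69 + 18 × 0.31 = 111.84 ppm.
Deficit to target: 131 − 111.84 = 19.16 mg/L.
Mass: 19.16 mg/L × 1,109,005 L = 21,250 g cyanuric acid.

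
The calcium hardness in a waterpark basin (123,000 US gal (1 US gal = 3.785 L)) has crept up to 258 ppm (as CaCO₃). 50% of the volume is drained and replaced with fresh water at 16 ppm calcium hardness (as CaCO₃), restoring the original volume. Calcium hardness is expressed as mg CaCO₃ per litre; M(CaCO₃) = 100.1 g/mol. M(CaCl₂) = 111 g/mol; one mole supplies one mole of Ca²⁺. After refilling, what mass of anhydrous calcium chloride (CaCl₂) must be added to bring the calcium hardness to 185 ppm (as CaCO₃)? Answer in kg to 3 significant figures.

24.8 kg

Volume: 123,000 US gal × 3.785 L/gal = 465,555 L.
After draining 50% and refilling: 258 × 0.50 + 16 × 0.50 = 137 ppm.
Deficit to target: 185 − 137 = 48 mg/L.
As CaCO₃: 48 mg/L × 465,555 L = 22,350 g; ÷ 100.1 = 223.2 mol Ca²⁺.
Mass: 223.2 × 111 = 24,780 g.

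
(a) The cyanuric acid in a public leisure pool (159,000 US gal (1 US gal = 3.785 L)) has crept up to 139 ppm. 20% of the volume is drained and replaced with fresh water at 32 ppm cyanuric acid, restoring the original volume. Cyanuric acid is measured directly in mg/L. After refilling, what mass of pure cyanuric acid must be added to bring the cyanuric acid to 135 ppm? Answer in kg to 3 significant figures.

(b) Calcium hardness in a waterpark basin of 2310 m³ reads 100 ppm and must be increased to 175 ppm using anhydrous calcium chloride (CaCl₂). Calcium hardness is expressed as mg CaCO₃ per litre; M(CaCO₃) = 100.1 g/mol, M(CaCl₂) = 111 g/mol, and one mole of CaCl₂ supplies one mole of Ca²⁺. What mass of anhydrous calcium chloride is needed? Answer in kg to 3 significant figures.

(a) 10.5 kg; (b) 192 kg

(a) Volume: 159,000 US gal × 3.785 L/gal = 601,815 L.
(a) After draining 20% and refilling: 139 × 0.80 + 32 × 0.20 = 117.6 ppm.
(a) Deficit to target: 135 − 117.6 = 17.4 mg/L.
(a) Mass: 17.4 mg/L × 601,815 L = 10,470 g cyanuric acid.

(b) Volume: 2310 m³ = 2,310,000 L.
(b) Hardness to add: (175 − 100) = 75 mg/L as CaCO₃ × 2,310,000 L = 173,200 g as CaCO₃.
(b) Moles of Ca²⁺ (1 mol Ca²⁺ ≡ 1 mol CaCO₃): 173,200 / 100.1 g/mol = 1731 mol.
(b) Mass of CaCl₂: 1731 × 111 = 192,100 g.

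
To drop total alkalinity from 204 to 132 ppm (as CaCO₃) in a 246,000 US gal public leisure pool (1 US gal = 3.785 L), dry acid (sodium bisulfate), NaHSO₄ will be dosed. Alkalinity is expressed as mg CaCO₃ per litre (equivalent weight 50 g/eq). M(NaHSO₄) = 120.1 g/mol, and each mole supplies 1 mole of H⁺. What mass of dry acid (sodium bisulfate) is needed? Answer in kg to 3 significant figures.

161 kg

Volume: 246,000 US gal × 3.785 L/gal = 931,110 L.
Alkalinity to neutralize: (204 − 132) = 72 mg/L as CaCO₃ × 931,110 L = 67,040 g as CaCO₃.
Equivalents of H⁺ required: 67,040 ÷ 50 g/eq = 1341 eq = 1341 mol NaHSO₄.
Mass of NaHSO₄: 1341 × 120.1 = 161,000 g.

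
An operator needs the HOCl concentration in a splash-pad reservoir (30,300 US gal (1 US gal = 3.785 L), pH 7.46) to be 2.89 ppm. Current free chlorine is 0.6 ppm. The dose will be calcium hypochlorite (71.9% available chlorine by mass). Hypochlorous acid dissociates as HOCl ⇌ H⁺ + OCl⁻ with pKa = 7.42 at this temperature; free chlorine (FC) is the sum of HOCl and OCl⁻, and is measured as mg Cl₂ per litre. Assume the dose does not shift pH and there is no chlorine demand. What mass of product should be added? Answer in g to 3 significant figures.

871 g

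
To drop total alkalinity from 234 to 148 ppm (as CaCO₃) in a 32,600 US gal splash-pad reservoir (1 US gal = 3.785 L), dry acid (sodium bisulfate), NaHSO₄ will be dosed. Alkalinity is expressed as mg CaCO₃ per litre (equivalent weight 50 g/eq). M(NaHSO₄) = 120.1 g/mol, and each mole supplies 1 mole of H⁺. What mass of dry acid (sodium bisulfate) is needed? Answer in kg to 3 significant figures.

25.5 kg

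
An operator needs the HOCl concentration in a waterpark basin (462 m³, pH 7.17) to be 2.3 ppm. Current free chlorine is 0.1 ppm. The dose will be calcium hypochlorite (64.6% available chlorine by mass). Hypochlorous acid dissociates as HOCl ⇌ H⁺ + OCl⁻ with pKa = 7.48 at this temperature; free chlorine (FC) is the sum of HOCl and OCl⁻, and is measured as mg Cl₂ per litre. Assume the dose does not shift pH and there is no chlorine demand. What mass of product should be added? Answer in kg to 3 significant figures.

Volume: 462 m³ = 462,000 L.
[OCl⁻]/[HOCl] = 10^(pH − pKa) = 10^(7.17 − 7.48) = 0.4898; fraction as HOCl = 1/(1 + 0.4898) = 0.6712.
Free chlorine required for 2.3 ppm HOCl: 2.3 / 0.6712 = 3.426 ppm.
FC to add: 3.426 − 0.1 = 3.326 mg/L as Cl₂.
Cl₂ equivalent: 3.326 mg/L × 462,000 L = 1537 g.
Product at 64.6% available Cl: 1537 / 0.646 = 2379 g.

2.38 kg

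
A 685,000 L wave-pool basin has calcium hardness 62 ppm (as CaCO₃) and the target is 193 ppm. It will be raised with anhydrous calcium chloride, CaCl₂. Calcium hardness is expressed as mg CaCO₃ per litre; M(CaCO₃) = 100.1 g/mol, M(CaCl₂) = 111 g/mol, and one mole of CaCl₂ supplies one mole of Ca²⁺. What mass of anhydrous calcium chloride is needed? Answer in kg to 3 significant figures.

Hardness to add: (193 − 62) = 131 mg/L as CaCO₃ × 685,000 L = 89,740 g as CaCO₃.
Moles of Ca²⁺ (1 mol Ca²⁺ ≡ 1 mol CaCO₃): 89,740 / 100.1 g/mol = 896.5 mol.
Mass of CaCl₂: 896.5 × 111 = 99,510 g.

99.5 kg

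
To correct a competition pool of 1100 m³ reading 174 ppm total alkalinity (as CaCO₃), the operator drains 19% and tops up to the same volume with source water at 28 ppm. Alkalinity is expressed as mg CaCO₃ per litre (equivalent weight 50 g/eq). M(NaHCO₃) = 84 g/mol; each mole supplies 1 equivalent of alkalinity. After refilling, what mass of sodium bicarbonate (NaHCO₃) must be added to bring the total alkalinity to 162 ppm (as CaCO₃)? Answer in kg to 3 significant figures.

Volume: 1100 m³ = 1,100,000 L.
After draining 19% and refilling: 174 × 0.81 + 28 × 0.19 = 146.26 ppm.
Deficit to target: 162 − 146.26 = 15.74 mg/L.
As CaCO₃: 15.74 mg/L × 1,100,000 L = 17,310 g; ÷ 50 g/eq ÷ 1 = 346.3 mol NaHCO₃.
Mass: 346.3 × 84 = 29,090 g.

29.1 kg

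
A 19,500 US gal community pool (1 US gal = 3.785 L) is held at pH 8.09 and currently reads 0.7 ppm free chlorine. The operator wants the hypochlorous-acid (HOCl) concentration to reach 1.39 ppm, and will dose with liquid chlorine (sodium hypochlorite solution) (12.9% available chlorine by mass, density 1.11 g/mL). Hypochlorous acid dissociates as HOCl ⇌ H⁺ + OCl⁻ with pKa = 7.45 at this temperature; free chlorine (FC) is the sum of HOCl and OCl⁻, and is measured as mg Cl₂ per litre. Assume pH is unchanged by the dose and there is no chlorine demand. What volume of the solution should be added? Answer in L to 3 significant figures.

3.48 L

Volume: 19,500 US gal × 3.785 L/gal = 73,808 L.
[OCl⁻]/[HOCl] = 10^(pH − pKa) = 10^(8.09 − 7.45) = 4.365; fraction as HOCl = 1/(1 + 4.365) = 0.1864.
Free chlorine required for 1.39 ppm HOCl: 1.39 / 0.1864 = 7.458 ppm.
FC to add: 7.458 − 0.7 = 6.758 mg/L as Cl₂.
Cl₂ equivalent: 6.758 mg/L × 73,808 L = 498.8 g.
Product at 12.9% available Cl: 498.8 / 0.129 = 3866 g.
Volume: 3866 g ÷ 1.11 g/mL = 3483 mL.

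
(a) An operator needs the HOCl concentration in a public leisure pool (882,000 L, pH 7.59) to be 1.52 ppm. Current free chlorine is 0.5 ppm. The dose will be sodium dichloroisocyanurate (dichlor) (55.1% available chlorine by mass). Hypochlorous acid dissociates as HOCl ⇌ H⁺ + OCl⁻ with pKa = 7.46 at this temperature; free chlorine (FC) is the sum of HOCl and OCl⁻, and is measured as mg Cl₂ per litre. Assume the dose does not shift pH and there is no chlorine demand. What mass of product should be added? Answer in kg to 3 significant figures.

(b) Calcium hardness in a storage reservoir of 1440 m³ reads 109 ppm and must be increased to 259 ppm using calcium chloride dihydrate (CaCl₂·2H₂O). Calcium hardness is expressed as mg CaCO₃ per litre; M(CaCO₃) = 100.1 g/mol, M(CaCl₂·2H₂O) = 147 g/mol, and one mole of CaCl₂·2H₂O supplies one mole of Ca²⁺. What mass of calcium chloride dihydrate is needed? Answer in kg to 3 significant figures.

(a) 4.91 kg; (b) 317 kg

(a) [OCl⁻]/[HOCl] = 10^(pH − pKa) = 10^(7.59 − 7.46) = 1.349; fraction as HOCl = 1/(1 + 1.349) = 0.4257.
(a) Free chlorine required for 1.52 ppm HOCl: 1.52 / 0.4257 = 3.57 ppm.
(a) FC to add: 3.57 − 0.5 = 3.07 mg/L as Cl₂.
(a) Cl₂ equivalent: 3.07 mg/L × 882,000 L = 2708 g.
(a) Product at 55.1% available Cl: 2708 / 0.551 = 4915 g.

(b) Volume: 1440 m³ = 1,440,000 L.
(b) Hardness to add: (259 − 109) = 150 mg/L as CaCO₃ × 1,440,000 L = 216,000 g as CaCO₃.
(b) Moles of Ca²⁺ (1 mol Ca²⁺ ≡ 1 mol CaCO₃): 216,000 / 100.1 g/mol = 2158 mol.
(b) Mass of CaCl₂·2H₂O: 2158 × 147 = 317,200 g.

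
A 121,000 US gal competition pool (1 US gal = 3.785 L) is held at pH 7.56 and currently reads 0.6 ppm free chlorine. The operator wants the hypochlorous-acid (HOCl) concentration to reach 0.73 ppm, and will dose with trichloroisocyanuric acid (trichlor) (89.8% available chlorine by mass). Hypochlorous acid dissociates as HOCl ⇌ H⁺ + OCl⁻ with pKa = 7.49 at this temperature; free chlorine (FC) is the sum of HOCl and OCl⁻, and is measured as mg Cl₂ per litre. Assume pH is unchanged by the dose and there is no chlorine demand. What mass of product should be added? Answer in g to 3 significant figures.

504 g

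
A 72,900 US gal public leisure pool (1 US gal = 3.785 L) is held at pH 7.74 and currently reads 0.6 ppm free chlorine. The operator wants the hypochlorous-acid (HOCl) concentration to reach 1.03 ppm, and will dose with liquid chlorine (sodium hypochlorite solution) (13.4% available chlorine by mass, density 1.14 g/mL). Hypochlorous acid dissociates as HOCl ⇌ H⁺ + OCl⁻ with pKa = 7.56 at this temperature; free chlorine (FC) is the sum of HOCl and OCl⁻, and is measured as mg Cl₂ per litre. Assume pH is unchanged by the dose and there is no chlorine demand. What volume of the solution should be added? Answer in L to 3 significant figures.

3.59 L

Volume: 72,900 US gal × 3.785 L/gal = 275,926 L.
[OCl⁻]/[HOCl] = 10^(pH − pKa) = 10^(7.74 − 7.56) = 1.514; fraction as HOCl = 1/(1 + 1.514) = 0.3978.
Free chlorine required for 1.03 ppm HOCl: 1.03 / 0.3978 = 2.589 ppm.
FC to add: 2.589 − 0.6 = 1.989 mg/L as Cl₂.
Cl₂ equivalent: 1.989 mg/L × 275,926 L = 548.8 g.
Product at 13.4% available Cl: 548.8 / 0.134 = 4096 g.
Volume: 4096 g ÷ 1.14 g/mL = 3593 mL.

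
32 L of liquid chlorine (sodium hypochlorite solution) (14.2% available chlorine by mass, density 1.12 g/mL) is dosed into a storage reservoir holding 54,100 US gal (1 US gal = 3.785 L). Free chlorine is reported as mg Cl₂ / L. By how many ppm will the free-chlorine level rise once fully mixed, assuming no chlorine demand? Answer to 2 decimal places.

24.85 ppm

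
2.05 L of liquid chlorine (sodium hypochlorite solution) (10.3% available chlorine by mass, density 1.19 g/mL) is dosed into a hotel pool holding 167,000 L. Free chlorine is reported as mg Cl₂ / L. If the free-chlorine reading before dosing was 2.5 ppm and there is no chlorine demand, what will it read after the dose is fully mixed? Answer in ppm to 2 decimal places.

Mass of solution: 2.05 L × 1000 mL/L × 1.19 g/mL = 2440 g.
Available chlorine delivered: 2440 g × 0.103 = 251.3 g as Cl₂.
Concentration rise: 251.3 g / 167,000 L = 1.505 mg/L = 1.50 ppm.
Final FC: 2.5 + 1.50 = 4.00 ppm.

4.00 ppm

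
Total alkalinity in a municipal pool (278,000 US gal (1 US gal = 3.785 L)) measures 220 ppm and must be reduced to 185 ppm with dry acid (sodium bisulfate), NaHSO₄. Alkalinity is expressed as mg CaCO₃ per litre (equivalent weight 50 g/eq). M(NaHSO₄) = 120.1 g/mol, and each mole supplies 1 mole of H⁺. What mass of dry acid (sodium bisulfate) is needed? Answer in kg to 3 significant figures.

Volume: 278,000 US gal × 3.785 L/gal = 1,052,230 L.
Alkalinity to neutralize: (220 − 185) = 35 mg/L as CaCO₃ × 1,052,230 L = 36,830 g as CaCO₃.
Equivalents of H⁺ required: 36,830 ÷ 50 g/eq = 736.6 eq = 736.6 mol NaHSO₄.
Mass of NaHSO₄: 736.6 × 120.1 = 88,460 g.

88.5 kg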